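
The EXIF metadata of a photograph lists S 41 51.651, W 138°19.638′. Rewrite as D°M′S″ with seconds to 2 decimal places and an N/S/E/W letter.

41°51′39.06″ S, 138°19′38.28″ W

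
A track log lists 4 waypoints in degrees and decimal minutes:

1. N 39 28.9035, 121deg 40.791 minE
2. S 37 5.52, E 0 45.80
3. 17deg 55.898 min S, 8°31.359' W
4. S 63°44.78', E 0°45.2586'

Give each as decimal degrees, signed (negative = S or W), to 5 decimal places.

1. 39.48173, 121.67985
2. -37.09200, 0.76333
3. -17.93163, -8.52265
4. -63.74633, 0.75431

Point 1:
  φ: 39 + 28.9035/60 = 39.481725
  N → positive
  Lon: 40.791′ = 0.679850°; total 121.679850
  E ⇒ keep positive
Point 2:
  Latitude: 37 + 5.52/60 = 37.092000
  S ⇒ negate
  λ: 0 + 45.8/60 = 0.763333
  E ⇒ keep positive
Point 3:
  Latitude: 17 + 55.898/60 = 17.931633
  S ⇒ negate
  Longitude: 31.359′ = 0.522650°; total 8.522650
  W ⇒ negate
Point 4:
  φ: 63 + 44.78/60 = 63.746333
  S ⇒ negate
  Longitude: 45.2586′ = 0.754310°; total 0.754310
  E ⇒ keep positive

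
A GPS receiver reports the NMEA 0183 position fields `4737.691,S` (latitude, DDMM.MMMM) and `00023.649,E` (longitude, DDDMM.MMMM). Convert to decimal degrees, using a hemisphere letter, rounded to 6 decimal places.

Latitude: degrees = first 2 digits = 47, minutes = 37.691; 47 + 37.691/60 = 47.6281833
Longitude: split at 3 digits → 000° and 23.649′; 0 + 23.649/60 = 0.3941500

47.628183° S, 0.394150° E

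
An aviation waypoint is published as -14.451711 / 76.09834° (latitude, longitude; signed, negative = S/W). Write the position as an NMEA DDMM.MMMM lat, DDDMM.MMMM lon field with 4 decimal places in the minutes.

1427.1027,S / 07605.9004,E

Latitude is negative → S; |value| = 14.451711
Lat: 14° + 0.451711 × 60 = 14° 27.102660′
λ: 76° + 0.098340 × 60 = 76° 5.900400′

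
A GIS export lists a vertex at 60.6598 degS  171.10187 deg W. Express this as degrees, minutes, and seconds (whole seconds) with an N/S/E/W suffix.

Lat: 0.659800° → 39.58800′; 0.58800 × 60 = 35.28″
Longitude: whole degrees 171; 6.11220′ → 6′ and 6.73″

60°39′35″ S, 171°06′7″ W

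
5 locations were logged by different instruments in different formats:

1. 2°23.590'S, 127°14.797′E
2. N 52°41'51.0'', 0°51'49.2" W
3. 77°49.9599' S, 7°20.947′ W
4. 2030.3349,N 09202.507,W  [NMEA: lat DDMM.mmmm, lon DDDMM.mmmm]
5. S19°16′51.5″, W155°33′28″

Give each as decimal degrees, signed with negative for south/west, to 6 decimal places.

Point 1:
  Latitude: 23.59′ = 0.393167°; total 2.3931667
  S → negative
  Longitude: 14.797′ = 0.246617°; total 127.2466167
  E ⇒ keep positive
Point 2:
  Latitude: 52° + 41/60 + 51/3600 = 52 + 0.683333 + 0.014167 = 52.6975000
  N ⇒ keep positive
  λ: 51′ + 49.2″ = 51.82000′; 0 + 51.82000/60 = 0.8636667
  W ⇒ negate
Point 3:
  Latitude: 49.9599′ = 0.832665°; total 77.8326650
  S ⇒ negate
  λ: 7 + 20.947/60 = 7.3491167
  hemisphere W, so the sign is −
Point 4:
  Latitude: split at 2 digits → 20° and 30.3349′; 20 + 30.3349/60 = 20.5055817
  N → positive
  Longitude: degrees = first 3 digits = 92, minutes = 2.507; 92 + 2.507/60 = 92.0417833
  hemisphere W, so the sign is −
Point 5:
  φ: 19° + 16/60 + 51.5/3600 = 19 + 0.266667 + 0.014306 = 19.2809722
  S ⇒ negate
  λ: 155° + 33/60 + 28/3600 = 155 + 0.550000 + 0.007778 = 155.5577778
  W → negative

1. -2.393167, 127.246617
2. 52.697500, -0.863667
3. -77.832665, -7.349117
4. 20.505582, -92.041783
5. -19.280972, -155.557778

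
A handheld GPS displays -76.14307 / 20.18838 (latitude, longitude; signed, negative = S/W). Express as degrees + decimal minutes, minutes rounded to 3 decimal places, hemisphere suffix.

76° 8.584′ S, 20° 11.303′ E

Latitude is negative → S; |value| = 76.143070
Lat: 76° + 0.143070 × 60 = 76° 8.58420′
Longitude: minutes = (20.188380 − 20) × 60 = 11.30280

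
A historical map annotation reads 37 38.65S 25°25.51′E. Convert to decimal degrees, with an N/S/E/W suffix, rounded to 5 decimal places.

37.64417° S, 25.42517° E

φ: 38.65′ = 0.644167°; total 37.644167
λ: 25.51′ = 0.425167°; total 25.425167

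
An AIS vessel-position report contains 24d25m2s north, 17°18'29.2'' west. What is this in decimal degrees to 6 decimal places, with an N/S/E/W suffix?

24.417222° N, 17.308111° W

Lat: 25′ + 2″ = 25.03333′; 24 + 25.03333/60 = 24.4172222
Longitude: 18′ + 29.2″ = 18.48667′; 17 + 18.48667/60 = 17.3081111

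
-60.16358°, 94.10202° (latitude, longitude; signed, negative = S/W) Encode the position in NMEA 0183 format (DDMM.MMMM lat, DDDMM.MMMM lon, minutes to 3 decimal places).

6009.815,S / 09406.121,E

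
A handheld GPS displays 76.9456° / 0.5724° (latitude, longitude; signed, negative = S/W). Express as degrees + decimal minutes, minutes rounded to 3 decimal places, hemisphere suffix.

76° 56.736′ N, 0° 34.344′ E

Latitude: fractional part 0.945600 → 56.73600 minutes
Lon: fractional part 0.572400 → 34.34400 minutes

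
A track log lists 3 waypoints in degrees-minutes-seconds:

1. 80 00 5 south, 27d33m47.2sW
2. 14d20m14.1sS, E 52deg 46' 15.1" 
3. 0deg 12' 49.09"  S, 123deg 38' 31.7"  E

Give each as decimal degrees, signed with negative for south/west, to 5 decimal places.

1. -80.00139, -27.56311
2. -14.33725, 52.77086
3. -0.21364, 123.64214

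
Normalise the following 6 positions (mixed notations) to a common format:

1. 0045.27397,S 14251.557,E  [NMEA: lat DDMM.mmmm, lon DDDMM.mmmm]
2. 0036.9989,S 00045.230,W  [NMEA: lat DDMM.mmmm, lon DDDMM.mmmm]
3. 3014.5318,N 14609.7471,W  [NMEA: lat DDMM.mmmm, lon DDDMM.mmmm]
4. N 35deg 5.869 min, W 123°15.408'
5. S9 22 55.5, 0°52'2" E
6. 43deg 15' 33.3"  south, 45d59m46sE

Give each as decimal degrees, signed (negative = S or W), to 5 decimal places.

1. -0.75457, 142.85928
2. -0.61665, -0.75383
3. 30.24220, -146.16245
4. 35.09782, -123.25680
5. -9.38208, 0.86722
6. -43.25925, 45.99611

Point 1:
  Latitude: split at 2 digits → 00° and 45.27397′; 0 + 45.27397/60 = 0.754566
  hemisphere S, so the sign is −
  Longitude: degrees = first 3 digits = 142, minutes = 51.557; 142 + 51.557/60 = 142.859283
  E → positive
Point 2:
  φ: degrees = first 2 digits = 0, minutes = 36.9989; 0 + 36.9989/60 = 0.616648
  S ⇒ negate
  Longitude: degrees = first 3 digits = 0, minutes = 45.23; 0 + 45.23/60 = 0.753833
  W → negative
Point 3:
  Latitude: degrees = first 2 digits = 30, minutes = 14.5318; 30 + 14.5318/60 = 30.242197
  N ⇒ keep positive
  Lon: split at 3 digits → 146° and 9.7471′; 146 + 9.7471/60 = 146.162452
  W ⇒ negate
Point 4:
  Lat: 35 + 5.869/60 = 35.097817
  N ⇒ keep positive
  Lon: 123 + 15.408/60 = 123.256800
  hemisphere W, so the sign is −
Point 5:
  φ: 9° + 22/60 + 55.5/3600 = 9 + 0.366667 + 0.015417 = 9.382083
  hemisphere S, so the sign is −
  λ: 52′ + 2″ = 52.03333′; 0 + 52.03333/60 = 0.867222
  E ⇒ keep positive
Point 6:
  Lat: 43° + 15/60 + 33.3/3600 = 43 + 0.250000 + 0.009250 = 43.259250
  hemisphere S, so the sign is −
  Longitude: 59′ + 46″ = 59.76667′; 45 + 59.76667/60 = 45.996111
  E ⇒ keep positive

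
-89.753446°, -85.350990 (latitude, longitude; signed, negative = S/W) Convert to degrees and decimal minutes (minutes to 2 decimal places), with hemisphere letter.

89° 45.21′ S, 85° 21.06′ W

Latitude is negative → S; |value| = 89.753446
φ: 89° + 0.753446 × 60 = 89° 45.2068′
Longitude is negative → W; |value| = 85.350990
Lon: 85° + 0.350990 × 60 = 85° 21.0594′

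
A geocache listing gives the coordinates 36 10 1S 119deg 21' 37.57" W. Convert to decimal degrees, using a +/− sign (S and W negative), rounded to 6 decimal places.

-36.166944, -119.360436

φ: 10′ + 1″ = 10.01667′; 36 + 10.01667/60 = 36.1669444
S → negative
Lon: 21′ + 37.57″ = 21.62617′; 119 + 21.62617/60 = 119.3604361
hemisphere W, so the sign is −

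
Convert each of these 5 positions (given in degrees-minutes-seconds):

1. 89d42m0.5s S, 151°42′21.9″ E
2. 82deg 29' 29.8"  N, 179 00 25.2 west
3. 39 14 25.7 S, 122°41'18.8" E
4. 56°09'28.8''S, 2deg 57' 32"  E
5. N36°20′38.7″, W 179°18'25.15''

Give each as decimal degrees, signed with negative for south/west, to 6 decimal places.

1. -89.700139, 151.706083
2. 82.491611, -179.007000
3. -39.240472, 122.688556
4. -56.158000, 2.958889
5. 36.344083, -179.306986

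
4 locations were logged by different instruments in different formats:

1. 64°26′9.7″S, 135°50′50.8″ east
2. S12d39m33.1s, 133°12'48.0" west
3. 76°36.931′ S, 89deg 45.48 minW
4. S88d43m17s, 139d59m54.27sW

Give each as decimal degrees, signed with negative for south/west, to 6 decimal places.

1. -64.436028, 135.847444
2. -12.659194, -133.213333
3. -76.615517, -89.758000
4. -88.721389, -139.998408

Point 1:
  φ: 26′ + 9.7″ = 26.16167′; 64 + 26.16167/60 = 64.4360278
  S ⇒ negate
  Lon: 135 + 50/60 + 50.8/3600 = 135.8474444
  E → positive
Point 2:
  Latitude: 39′ + 33.1″ = 39.55167′; 12 + 39.55167/60 = 12.6591944
  S ⇒ negate
  Longitude: 133 + 12/60 + 48/3600 = 133.2133333
  W ⇒ negate
Point 3:
  Latitude: 36.931′ = 0.615517°; total 76.6155167
  hemisphere S, so the sign is −
  Lon: 89 + 45.48/60 = 89.7580000
  W → negative
Point 4:
  Latitude: 43′ + 17″ = 43.28333′; 88 + 43.28333/60 = 88.7213889
  hemisphere S, so the sign is −
  Lon: 59′ + 54.27″ = 59.90450′; 139 + 59.90450/60 = 139.9984083
  W ⇒ negate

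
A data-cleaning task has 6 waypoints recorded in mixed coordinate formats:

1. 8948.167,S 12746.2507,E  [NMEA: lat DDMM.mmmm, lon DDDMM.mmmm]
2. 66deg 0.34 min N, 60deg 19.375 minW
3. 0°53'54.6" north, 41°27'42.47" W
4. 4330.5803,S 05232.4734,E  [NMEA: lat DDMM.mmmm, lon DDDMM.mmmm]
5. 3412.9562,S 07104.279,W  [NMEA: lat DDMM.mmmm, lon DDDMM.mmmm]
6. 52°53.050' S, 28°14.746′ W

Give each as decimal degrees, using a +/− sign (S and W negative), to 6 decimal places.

1. -89.802783, 127.770845
2. 66.005667, -60.322917
3. 0.898500, -41.461797
4. -43.509672, 52.541223
5. -34.215937, -71.071317
6. -52.884167, -28.245767

Point 1:
  Latitude: split at 2 digits → 89° and 48.167′; 89 + 48.167/60 = 89.8027833
  S ⇒ negate
  Lon: degrees = first 3 digits = 127, minutes = 46.2507; 127 + 46.2507/60 = 127.7708450
  E → positive
Point 2:
  φ: 0.34′ = 0.005667°; total 66.0056667
  N ⇒ keep positive
  λ: 60 + 19.375/60 = 60.3229167
  W ⇒ negate
Point 3:
  Latitude: 53′ + 54.6″ = 53.91000′; 0 + 53.91000/60 = 0.8985000
  N ⇒ keep positive
  Longitude: 41° + 27/60 + 42.47/3600 = 41 + 0.450000 + 0.011797 = 41.4617972
  W → negative
Point 4:
  Latitude: degrees = first 2 digits = 43, minutes = 30.5803; 43 + 30.5803/60 = 43.5096717
  S → negative
  Lon: degrees = first 3 digits = 52, minutes = 32.4734; 52 + 32.4734/60 = 52.5412233
  E → positive
Point 5:
  Lat: degrees = first 2 digits = 34, minutes = 12.9562; 34 + 12.9562/60 = 34.2159367
  hemisphere S, so the sign is −
  Lon: split at 3 digits → 071° and 4.279′; 71 + 4.279/60 = 71.0713167
  W → negative
Point 6:
  φ: 53.05′ = 0.884167°; total 52.8841667
  S → negative
  λ: 28 + 14.746/60 = 28.2457667
  W → negative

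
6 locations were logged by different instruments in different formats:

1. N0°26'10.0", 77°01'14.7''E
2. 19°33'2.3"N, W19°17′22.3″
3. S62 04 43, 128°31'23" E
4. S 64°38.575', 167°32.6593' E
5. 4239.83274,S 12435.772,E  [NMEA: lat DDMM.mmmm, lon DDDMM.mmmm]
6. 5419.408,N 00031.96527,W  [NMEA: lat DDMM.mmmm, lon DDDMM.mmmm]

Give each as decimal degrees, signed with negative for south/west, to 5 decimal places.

1. 0.43611, 77.02075
2. 19.55064, -19.28953
3. -62.07861, 128.52306
4. -64.64292, 167.54432
5. -42.66388, 124.59620
6. 54.32347, -0.53275

Point 1:
  Latitude: 26′ + 10″ = 26.16667′; 0 + 26.16667/60 = 0.436111
  N ⇒ keep positive
  Longitude: 77° + 1/60 + 14.7/3600 = 77 + 0.016667 + 0.004083 = 77.020750
  E → positive
Point 2:
  φ: 19 + 33/60 + 2.3/3600 = 19.550639
  N ⇒ keep positive
  λ: 19° + 17/60 + 22.3/3600 = 19 + 0.283333 + 0.006194 = 19.289528
  W → negative
Point 3:
  φ: 62 + 4/60 + 43/3600 = 62.078611
  S ⇒ negate
  Lon: 31′ + 23″ = 31.38333′; 128 + 31.38333/60 = 128.523056
  E → positive
Point 4:
  Lat: 38.575′ = 0.642917°; total 64.642917
  hemisphere S, so the sign is −
  Longitude: 167 + 32.6593/60 = 167.544322
  E → positive
Point 5:
  Latitude: degrees = first 2 digits = 42, minutes = 39.83274; 42 + 39.83274/60 = 42.663879
  S ⇒ negate
  Longitude: split at 3 digits → 124° and 35.772′; 124 + 35.772/60 = 124.596200
  E ⇒ keep positive
Point 6:
  Latitude: degrees = first 2 digits = 54, minutes = 19.408; 54 + 19.408/60 = 54.323467
  N ⇒ keep positive
  Longitude: degrees = first 3 digits = 0, minutes = 31.96527; 0 + 31.96527/60 = 0.532755
  W → negative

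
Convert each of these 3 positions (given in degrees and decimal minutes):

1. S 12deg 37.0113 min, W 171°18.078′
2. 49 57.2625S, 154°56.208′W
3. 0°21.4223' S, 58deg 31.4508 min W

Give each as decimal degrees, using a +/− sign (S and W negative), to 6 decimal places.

Point 1:
  φ: 12 + 37.0113/60 = 12.6168550
  S → negative
  Longitude: 18.078′ = 0.301300°; total 171.3013000
  W ⇒ negate
Point 2:
  Lat: 49 + 57.2625/60 = 49.9543750
  S ⇒ negate
  Lon: 154 + 56.208/60 = 154.9368000
  W ⇒ negate
Point 3:
  Lat: 21.4223′ = 0.357038°; total 0.3570383
  hemisphere S, so the sign is −
  Longitude: 31.4508′ = 0.524180°; total 58.5241800
  W ⇒ negate

1. -12.616855, -171.301300
2. -49.954375, -154.936800
3. -0.357038, -58.524180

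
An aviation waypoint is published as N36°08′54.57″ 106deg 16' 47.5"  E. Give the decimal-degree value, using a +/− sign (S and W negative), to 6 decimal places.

φ: 8′ + 54.57″ = 8.90950′; 36 + 8.90950/60 = 36.1484917
N ⇒ keep positive
Longitude: 106 + 16/60 + 47.5/3600 = 106.2798611
E → positive

36.148492, 106.279861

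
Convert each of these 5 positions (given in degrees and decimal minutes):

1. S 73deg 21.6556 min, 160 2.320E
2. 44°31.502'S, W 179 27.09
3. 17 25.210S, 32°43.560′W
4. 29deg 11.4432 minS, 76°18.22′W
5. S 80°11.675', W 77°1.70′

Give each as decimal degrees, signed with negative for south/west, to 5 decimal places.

1. -73.36093, 160.03867
2. -44.52503, -179.45150
3. -17.42017, -32.72600
4. -29.19072, -76.30367
5. -80.19458, -77.02833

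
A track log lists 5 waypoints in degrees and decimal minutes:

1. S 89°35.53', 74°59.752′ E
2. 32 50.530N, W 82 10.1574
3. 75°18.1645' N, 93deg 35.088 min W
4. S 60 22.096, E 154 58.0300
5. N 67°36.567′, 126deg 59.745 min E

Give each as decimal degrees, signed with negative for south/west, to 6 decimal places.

Point 1:
  φ: 35.53′ = 0.592167°; total 89.5921667
  hemisphere S, so the sign is −
  Lon: 59.752′ = 0.995867°; total 74.9958667
  E ⇒ keep positive
Point 2:
  φ: 32 + 50.53/60 = 32.8421667
  N → positive
  λ: 10.1574′ = 0.169290°; total 82.1692900
  W ⇒ negate
Point 3:
  Latitude: 75 + 18.1645/60 = 75.3027417
  N ⇒ keep positive
  λ: 35.088′ = 0.584800°; total 93.5848000
  hemisphere W, so the sign is −
Point 4:
  φ: 60 + 22.096/60 = 60.3682667
  S ⇒ negate
  λ: 154 + 58.03/60 = 154.9671667
  E → positive
Point 5:
  φ: 36.567′ = 0.609450°; total 67.6094500
  N ⇒ keep positive
  λ: 126 + 59.745/60 = 126.9957500
  E → positive

1. -89.592167, 74.995867
2. 32.842167, -82.169290
3. 75.302742, -93.584800
4. -60.368267, 154.967167
5. 67.609450, 126.995750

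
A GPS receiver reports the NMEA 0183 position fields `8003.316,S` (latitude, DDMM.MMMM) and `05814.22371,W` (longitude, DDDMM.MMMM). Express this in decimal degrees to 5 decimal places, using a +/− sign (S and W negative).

Lat: degrees = first 2 digits = 80, minutes = 3.316; 80 + 3.316/60 = 80.055267
hemisphere S, so the sign is −
Lon: degrees = first 3 digits = 58, minutes = 14.22371; 58 + 14.22371/60 = 58.237062
W → negative

-80.05527, -58.23706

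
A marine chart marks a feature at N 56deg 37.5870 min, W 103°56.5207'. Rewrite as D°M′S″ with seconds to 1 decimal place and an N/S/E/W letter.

56°37′35.2″ N, 103°56′31.2″ W

φ: 37.58700′ → 37′ and 0.58700 × 60 = 35.220″
Lon: 56.52070′ → 56′ and 0.52070 × 60 = 31.242″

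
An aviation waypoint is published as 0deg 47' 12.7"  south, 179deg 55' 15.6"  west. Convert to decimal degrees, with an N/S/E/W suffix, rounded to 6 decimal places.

Lat: 0° + 47/60 + 12.7/3600 = 0 + 0.783333 + 0.003528 = 0.7868611
λ: 55′ + 15.6″ = 55.26000′; 179 + 55.26000/60 = 179.9210000

0.786861° S, 179.921000° W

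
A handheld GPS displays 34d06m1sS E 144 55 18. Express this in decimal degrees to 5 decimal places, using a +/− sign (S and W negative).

-34.10028, 144.92167

Lat: 6′ + 1″ = 6.01667′; 34 + 6.01667/60 = 34.100278
hemisphere S, so the sign is −
Lon: 144 + 55/60 + 18/3600 = 144.921667
E → positive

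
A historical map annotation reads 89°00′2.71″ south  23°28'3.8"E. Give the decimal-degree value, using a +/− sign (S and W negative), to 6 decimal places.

-89.000753, 23.467722

φ: 0′ + 2.71″ = 0.04517′; 89 + 0.04517/60 = 89.0007528
S ⇒ negate
Longitude: 23 + 28/60 + 3.8/3600 = 23.4677222
E → positive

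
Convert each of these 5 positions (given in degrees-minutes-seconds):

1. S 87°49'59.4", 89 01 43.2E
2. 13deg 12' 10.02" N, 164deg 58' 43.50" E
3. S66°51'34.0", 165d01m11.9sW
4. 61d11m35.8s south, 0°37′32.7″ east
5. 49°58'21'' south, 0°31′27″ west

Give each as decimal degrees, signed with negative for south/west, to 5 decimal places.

1. -87.83317, 89.02867
2. 13.20278, 164.97875
3. -66.85944, -165.01997
4. -61.19328, 0.62575
5. -49.97250, -0.52417

Point 1:
  Lat: 87° + 49/60 + 59.4/3600 = 87 + 0.816667 + 0.016500 = 87.833167
  hemisphere S, so the sign is −
  Longitude: 89° + 1/60 + 43.2/3600 = 89 + 0.016667 + 0.012000 = 89.028667
  E ⇒ keep positive
Point 2:
  Lat: 13° + 12/60 + 10.02/3600 = 13 + 0.200000 + 0.002783 = 13.202783
  N → positive
  Longitude: 164 + 58/60 + 43.5/3600 = 164.978750
  E ⇒ keep positive
Point 3:
  φ: 66 + 51/60 + 34/3600 = 66.859444
  S ⇒ negate
  Longitude: 165° + 1/60 + 11.9/3600 = 165 + 0.016667 + 0.003306 = 165.019972
  W → negative
Point 4:
  Lat: 61 + 11/60 + 35.8/3600 = 61.193278
  S ⇒ negate
  Longitude: 0° + 37/60 + 32.7/3600 = 0 + 0.616667 + 0.009083 = 0.625750
  E → positive
Point 5:
  Latitude: 58′ + 21″ = 58.35000′; 49 + 58.35000/60 = 49.972500
  S ⇒ negate
  Lon: 0 + 31/60 + 27/3600 = 0.524167
  hemisphere W, so the sign is −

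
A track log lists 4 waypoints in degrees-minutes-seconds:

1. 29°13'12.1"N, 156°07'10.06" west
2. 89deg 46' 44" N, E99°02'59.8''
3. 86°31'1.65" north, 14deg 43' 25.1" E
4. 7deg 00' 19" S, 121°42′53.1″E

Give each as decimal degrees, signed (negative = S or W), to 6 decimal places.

Point 1:
  Lat: 13′ + 12.1″ = 13.20167′; 29 + 13.20167/60 = 29.2200278
  N → positive
  Longitude: 156 + 7/60 + 10.06/3600 = 156.1194611
  hemisphere W, so the sign is −
Point 2:
  φ: 89 + 46/60 + 44/3600 = 89.7788889
  N → positive
  Lon: 99 + 2/60 + 59.8/3600 = 99.0499444
  E ⇒ keep positive
Point 3:
  Lat: 86° + 31/60 + 1.65/3600 = 86 + 0.516667 + 0.000458 = 86.5171250
  N → positive
  Longitude: 14° + 43/60 + 25.1/3600 = 14 + 0.716667 + 0.006972 = 14.7236389
  E → positive
Point 4:
  φ: 7 + 0/60 + 19/3600 = 7.0052778
  S ⇒ negate
  Longitude: 121° + 42/60 + 53.1/3600 = 121 + 0.700000 + 0.014750 = 121.7147500
  E → positive

1. 29.220028, -156.119461
2. 89.778889, 99.049944
3. 86.517125, 14.723639
4. -7.005278, 121.714750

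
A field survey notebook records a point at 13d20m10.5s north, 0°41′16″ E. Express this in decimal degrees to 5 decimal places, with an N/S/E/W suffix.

13.33625° N, 0.68778° E

φ: 13 + 20/60 + 10.5/3600 = 13.336250
Longitude: 0° + 41/60 + 16/3600 = 0 + 0.683333 + 0.004444 = 0.687778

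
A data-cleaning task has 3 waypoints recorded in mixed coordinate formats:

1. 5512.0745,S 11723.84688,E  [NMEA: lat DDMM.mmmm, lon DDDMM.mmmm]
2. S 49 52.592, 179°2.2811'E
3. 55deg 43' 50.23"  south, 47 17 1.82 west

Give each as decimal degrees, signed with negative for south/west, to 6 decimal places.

1. -55.201242, 117.397448
2. -49.876533, 179.038018
3. -55.730619, -47.283839

Point 1:
  φ: split at 2 digits → 55° and 12.0745′; 55 + 12.0745/60 = 55.2012417
  S → negative
  λ: split at 3 digits → 117° and 23.84688′; 117 + 23.84688/60 = 117.3974480
  E → positive
Point 2:
  Latitude: 52.592′ = 0.876533°; total 49.8765333
  hemisphere S, so the sign is −
  Longitude: 2.2811′ = 0.038018°; total 179.0380183
  E ⇒ keep positive
Point 3:
  φ: 43′ + 50.23″ = 43.83717′; 55 + 43.83717/60 = 55.7306194
  S ⇒ negate
  λ: 17′ + 1.82″ = 17.03033′; 47 + 17.03033/60 = 47.2838389
  W ⇒ negate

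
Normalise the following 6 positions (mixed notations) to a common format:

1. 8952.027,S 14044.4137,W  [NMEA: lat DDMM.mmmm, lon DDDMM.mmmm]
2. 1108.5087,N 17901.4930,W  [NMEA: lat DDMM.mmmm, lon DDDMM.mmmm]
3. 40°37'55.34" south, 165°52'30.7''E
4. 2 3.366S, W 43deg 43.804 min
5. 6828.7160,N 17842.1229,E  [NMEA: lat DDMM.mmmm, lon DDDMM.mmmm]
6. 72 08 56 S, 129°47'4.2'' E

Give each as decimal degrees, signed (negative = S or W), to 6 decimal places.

1. -89.867117, -140.740228
2. 11.141812, -179.024883
3. -40.632039, 165.875194
4. -2.056100, -43.730067
5. 68.478600, 178.702048
6. -72.148889, 129.784500

Point 1:
  Latitude: split at 2 digits → 89° and 52.027′; 89 + 52.027/60 = 89.8671167
  hemisphere S, so the sign is −
  Longitude: degrees = first 3 digits = 140, minutes = 44.4137; 140 + 44.4137/60 = 140.7402283
  W → negative
Point 2:
  Lat: degrees = first 2 digits = 11, minutes = 8.5087; 11 + 8.5087/60 = 11.1418117
  N ⇒ keep positive
  Longitude: split at 3 digits → 179° and 1.493′; 179 + 1.493/60 = 179.0248833
  hemisphere W, so the sign is −
Point 3:
  Latitude: 37′ + 55.34″ = 37.92233′; 40 + 37.92233/60 = 40.6320389
  S ⇒ negate
  Lon: 165° + 52/60 + 30.7/3600 = 165 + 0.866667 + 0.008528 = 165.8751944
  E ⇒ keep positive
Point 4:
  φ: 3.366′ = 0.056100°; total 2.0561000
  hemisphere S, so the sign is −
  Lon: 43 + 43.804/60 = 43.7300667
  W ⇒ negate
Point 5:
  φ: split at 2 digits → 68° and 28.716′; 68 + 28.716/60 = 68.4786000
  N ⇒ keep positive
  λ: split at 3 digits → 178° and 42.1229′; 178 + 42.1229/60 = 178.7020483
  E ⇒ keep positive
Point 6:
  Lat: 8′ + 56″ = 8.93333′; 72 + 8.93333/60 = 72.1488889
  S → negative
  Lon: 129° + 47/60 + 4.2/3600 = 129 + 0.783333 + 0.001167 = 129.7845000
  E ⇒ keep positive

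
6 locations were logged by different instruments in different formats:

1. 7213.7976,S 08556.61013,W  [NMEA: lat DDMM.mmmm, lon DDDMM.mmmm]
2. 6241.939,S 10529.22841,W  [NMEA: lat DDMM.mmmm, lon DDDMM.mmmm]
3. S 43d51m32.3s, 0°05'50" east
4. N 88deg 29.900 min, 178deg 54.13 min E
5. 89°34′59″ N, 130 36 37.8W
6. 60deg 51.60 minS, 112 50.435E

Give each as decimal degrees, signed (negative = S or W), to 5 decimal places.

1. -72.22996, -85.94350
2. -62.69898, -105.48714
3. -43.85897, 0.09722
4. 88.49833, 178.90217
5. 89.58306, -130.61050
6. -60.86000, 112.84058

Point 1:
  φ: degrees = first 2 digits = 72, minutes = 13.7976; 72 + 13.7976/60 = 72.229960
  hemisphere S, so the sign is −
  Lon: degrees = first 3 digits = 85, minutes = 56.61013; 85 + 56.61013/60 = 85.943502
  hemisphere W, so the sign is −
Point 2:
  Latitude: split at 2 digits → 62° and 41.939′; 62 + 41.939/60 = 62.698983
  S → negative
  λ: split at 3 digits → 105° and 29.22841′; 105 + 29.22841/60 = 105.487140
  W ⇒ negate
Point 3:
  Lat: 51′ + 32.3″ = 51.53833′; 43 + 51.53833/60 = 43.858972
  S ⇒ negate
  λ: 0° + 5/60 + 50/3600 = 0 + 0.083333 + 0.013889 = 0.097222
  E ⇒ keep positive
Point 4:
  Lat: 29.9′ = 0.498333°; total 88.498333
  N → positive
  Lon: 54.13′ = 0.902167°; total 178.902167
  E ⇒ keep positive
Point 5:
  φ: 89 + 34/60 + 59/3600 = 89.583056
  N → positive
  λ: 36′ + 37.8″ = 36.63000′; 130 + 36.63000/60 = 130.610500
  hemisphere W, so the sign is −
Point 6:
  Latitude: 51.6′ = 0.860000°; total 60.860000
  S ⇒ negate
  Lon: 50.435′ = 0.840583°; total 112.840583
  E → positive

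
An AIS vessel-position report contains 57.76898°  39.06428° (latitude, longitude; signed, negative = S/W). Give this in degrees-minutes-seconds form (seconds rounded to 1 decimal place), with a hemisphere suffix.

57°46′8.3″ N, 39°03′51.4″ E

Lat: whole degrees 57; 46.13880′ → 46′ and 8.328″
Lon: whole degrees 39; 3.85680′ → 3′ and 51.408″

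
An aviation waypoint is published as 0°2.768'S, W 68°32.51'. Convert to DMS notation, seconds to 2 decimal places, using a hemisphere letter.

0°02′46.08″ S, 68°32′30.60″ W

Lat: 2.76800′ → 2′ and 0.76800 × 60 = 46.0800″
Longitude: fractional minutes 0.51000 × 60 = 30.6000″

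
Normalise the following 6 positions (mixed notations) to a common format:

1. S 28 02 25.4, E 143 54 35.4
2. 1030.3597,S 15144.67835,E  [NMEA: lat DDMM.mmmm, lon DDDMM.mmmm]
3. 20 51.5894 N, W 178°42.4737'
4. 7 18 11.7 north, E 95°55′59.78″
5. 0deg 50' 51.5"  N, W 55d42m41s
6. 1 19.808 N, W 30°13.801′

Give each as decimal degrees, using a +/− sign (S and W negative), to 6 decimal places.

Point 1:
  Latitude: 2′ + 25.4″ = 2.42333′; 28 + 2.42333/60 = 28.0403889
  S → negative
  Longitude: 54′ + 35.4″ = 54.59000′; 143 + 54.59000/60 = 143.9098333
  E → positive
Point 2:
  Latitude: split at 2 digits → 10° and 30.3597′; 10 + 30.3597/60 = 10.5059950
  S ⇒ negate
  λ: degrees = first 3 digits = 151, minutes = 44.67835; 151 + 44.67835/60 = 151.7446392
  E ⇒ keep positive
Point 3:
  φ: 51.5894′ = 0.859823°; total 20.8598233
  N → positive
  Lon: 178 + 42.4737/60 = 178.7078950
  W ⇒ negate
Point 4:
  φ: 7 + 18/60 + 11.7/3600 = 7.3032500
  N ⇒ keep positive
  λ: 95 + 55/60 + 59.78/3600 = 95.9332722
  E ⇒ keep positive
Point 5:
  Latitude: 0 + 50/60 + 51.5/3600 = 0.8476389
  N → positive
  Longitude: 55 + 42/60 + 41/3600 = 55.7113889
  W ⇒ negate
Point 6:
  φ: 1 + 19.808/60 = 1.3301333
  N ⇒ keep positive
  Lon: 13.801′ = 0.230017°; total 30.2300167
  hemisphere W, so the sign is −

1. -28.040389, 143.909833
2. -10.505995, 151.744639
3. 20.859823, -178.707895
4. 7.303250, 95.933272
5. 0.847639, -55.711389
6. 1.330133, -30.230017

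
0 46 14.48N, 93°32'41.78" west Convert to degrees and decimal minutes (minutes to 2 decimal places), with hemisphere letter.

0° 46.24′ N, 93° 32.70′ W

φ: 46 + 14.48/60 = 46.2413′
λ: 32 + 41.78/60 = 32.6963′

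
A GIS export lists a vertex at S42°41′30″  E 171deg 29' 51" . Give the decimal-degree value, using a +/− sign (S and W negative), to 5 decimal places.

-42.69167, 171.49750

Lat: 42 + 41/60 + 30/3600 = 42.691667
S ⇒ negate
Longitude: 171° + 29/60 + 51/3600 = 171 + 0.483333 + 0.014167 = 171.497500
E → positive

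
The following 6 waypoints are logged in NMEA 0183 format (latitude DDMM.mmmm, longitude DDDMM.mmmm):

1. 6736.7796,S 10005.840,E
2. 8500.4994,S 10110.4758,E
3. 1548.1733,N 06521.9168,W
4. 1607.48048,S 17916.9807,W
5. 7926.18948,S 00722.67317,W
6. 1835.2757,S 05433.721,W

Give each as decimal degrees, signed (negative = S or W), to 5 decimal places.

1. -67.61299, 100.09733
2. -85.00832, 101.17460
3. 15.80289, -65.36528
4. -16.12467, -179.28301
5. -79.43649, -7.37789
6. -18.58793, -54.56202

Point 1:
  Lat: degrees = first 2 digits = 67, minutes = 36.7796; 67 + 36.7796/60 = 67.612993
  hemisphere S, so the sign is −
  Longitude: degrees = first 3 digits = 100, minutes = 5.84; 100 + 5.84/60 = 100.097333
  E ⇒ keep positive
Point 2:
  Lat: split at 2 digits → 85° and 0.4994′; 85 + 0.4994/60 = 85.008323
  hemisphere S, so the sign is −
  Lon: split at 3 digits → 101° and 10.4758′; 101 + 10.4758/60 = 101.174597
  E ⇒ keep positive
Point 3:
  φ: degrees = first 2 digits = 15, minutes = 48.1733; 15 + 48.1733/60 = 15.802888
  N ⇒ keep positive
  Longitude: degrees = first 3 digits = 65, minutes = 21.9168; 65 + 21.9168/60 = 65.365280
  hemisphere W, so the sign is −
Point 4:
  Lat: degrees = first 2 digits = 16, minutes = 7.48048; 16 + 7.48048/60 = 16.124675
  S ⇒ negate
  Longitude: degrees = first 3 digits = 179, minutes = 16.9807; 179 + 16.9807/60 = 179.283012
  W → negative
Point 5:
  Lat: degrees = first 2 digits = 79, minutes = 26.18948; 79 + 26.18948/60 = 79.436491
  hemisphere S, so the sign is −
  Lon: degrees = first 3 digits = 7, minutes = 22.67317; 7 + 22.67317/60 = 7.377886
  W → negative
Point 6:
  φ: degrees = first 2 digits = 18, minutes = 35.2757; 18 + 35.2757/60 = 18.587928
  S → negative
  Longitude: degrees = first 3 digits = 54, minutes = 33.721; 54 + 33.721/60 = 54.562017
  hemisphere W, so the sign is −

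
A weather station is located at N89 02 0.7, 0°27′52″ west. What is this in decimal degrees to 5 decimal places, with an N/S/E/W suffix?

89.03353° N, 0.46444° W

Latitude: 89° + 2/60 + 0.7/3600 = 89 + 0.033333 + 0.000194 = 89.033528
λ: 0 + 27/60 + 52/3600 = 0.464444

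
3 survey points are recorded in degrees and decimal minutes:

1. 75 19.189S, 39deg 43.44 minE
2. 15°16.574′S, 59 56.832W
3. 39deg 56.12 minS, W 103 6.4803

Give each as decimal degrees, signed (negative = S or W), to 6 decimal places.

Point 1:
  Lat: 19.189′ = 0.319817°; total 75.3198167
  S ⇒ negate
  λ: 39 + 43.44/60 = 39.7240000
  E → positive
Point 2:
  Latitude: 15 + 16.574/60 = 15.2762333
  hemisphere S, so the sign is −
  Longitude: 59 + 56.832/60 = 59.9472000
  W → negative
Point 3:
  Latitude: 39 + 56.12/60 = 39.9353333
  S → negative
  Lon: 103 + 6.4803/60 = 103.1080050
  W → negative

1. -75.319817, 39.724000
2. -15.276233, -59.947200
3. -39.935333, -103.108005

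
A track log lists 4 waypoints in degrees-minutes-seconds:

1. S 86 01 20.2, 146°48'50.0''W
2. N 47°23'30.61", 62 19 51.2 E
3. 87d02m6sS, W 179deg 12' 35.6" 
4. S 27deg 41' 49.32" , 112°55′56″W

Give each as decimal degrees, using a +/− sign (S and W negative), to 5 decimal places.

Point 1:
  Latitude: 86 + 1/60 + 20.2/3600 = 86.022278
  S ⇒ negate
  Lon: 48′ + 50″ = 48.83333′; 146 + 48.83333/60 = 146.813889
  hemisphere W, so the sign is −
Point 2:
  φ: 23′ + 30.61″ = 23.51017′; 47 + 23.51017/60 = 47.391836
  N ⇒ keep positive
  Longitude: 62 + 19/60 + 51.2/3600 = 62.330889
  E ⇒ keep positive
Point 3:
  φ: 2′ + 6″ = 2.10000′; 87 + 2.10000/60 = 87.035000
  S → negative
  Lon: 12′ + 35.6″ = 12.59333′; 179 + 12.59333/60 = 179.209889
  W → negative
Point 4:
  Lat: 27 + 41/60 + 49.32/3600 = 27.697033
  hemisphere S, so the sign is −
  Longitude: 112° + 55/60 + 56/3600 = 112 + 0.916667 + 0.015556 = 112.932222
  hemisphere W, so the sign is −

1. -86.02228, -146.81389
2. 47.39184, 62.33089
3. -87.03500, -179.20989
4. -27.69703, -112.93222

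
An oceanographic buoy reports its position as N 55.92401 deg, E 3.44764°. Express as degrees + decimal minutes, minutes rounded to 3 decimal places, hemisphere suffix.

Latitude: 55° + 0.924010 × 60 = 55° 55.44060′
Lon: minutes = (3.447640 − 3) × 60 = 26.85840

55° 55.441′ N, 3° 26.858′ E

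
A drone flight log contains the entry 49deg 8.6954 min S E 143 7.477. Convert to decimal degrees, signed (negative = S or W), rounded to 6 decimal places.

-49.144923, 143.124617

Lat: 49 + 8.6954/60 = 49.1449233
S → negative
Longitude: 7.477′ = 0.124617°; total 143.1246167
E → positive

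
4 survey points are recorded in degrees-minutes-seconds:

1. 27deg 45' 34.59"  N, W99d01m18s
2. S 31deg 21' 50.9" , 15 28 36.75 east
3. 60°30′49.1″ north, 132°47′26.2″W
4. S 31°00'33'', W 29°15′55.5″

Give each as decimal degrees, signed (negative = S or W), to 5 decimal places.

1. 27.75961, -99.02167
2. -31.36414, 15.47688
3. 60.51364, -132.79061
4. -31.00917, -29.26542

Point 1:
  Latitude: 45′ + 34.59″ = 45.57650′; 27 + 45.57650/60 = 27.759608
  N → positive
  λ: 99° + 1/60 + 18/3600 = 99 + 0.016667 + 0.005000 = 99.021667
  hemisphere W, so the sign is −
Point 2:
  φ: 31° + 21/60 + 50.9/3600 = 31 + 0.350000 + 0.014139 = 31.364139
  S → negative
  Longitude: 28′ + 36.75″ = 28.61250′; 15 + 28.61250/60 = 15.476875
  E ⇒ keep positive
Point 3:
  φ: 60 + 30/60 + 49.1/3600 = 60.513639
  N → positive
  Longitude: 132 + 47/60 + 26.2/3600 = 132.790611
  W ⇒ negate
Point 4:
  Lat: 0′ + 33″ = 0.55000′; 31 + 0.55000/60 = 31.009167
  S ⇒ negate
  Lon: 29 + 15/60 + 55.5/3600 = 29.265417
  W → negative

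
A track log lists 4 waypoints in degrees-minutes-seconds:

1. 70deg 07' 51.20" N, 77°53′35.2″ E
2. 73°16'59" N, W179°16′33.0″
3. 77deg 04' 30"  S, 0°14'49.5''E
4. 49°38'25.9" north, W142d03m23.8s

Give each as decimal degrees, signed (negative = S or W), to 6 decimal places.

1. 70.130889, 77.893111
2. 73.283056, -179.275833
3. -77.075000, 0.247083
4. 49.640528, -142.056611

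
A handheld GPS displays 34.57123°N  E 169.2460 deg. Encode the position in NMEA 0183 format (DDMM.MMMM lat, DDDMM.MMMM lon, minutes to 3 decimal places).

3434.274,N / 16914.760,E

Lat: 34° + 0.571230 × 60 = 34° 34.27380′
Longitude: minutes = (169.246000 − 169) × 60 = 14.76000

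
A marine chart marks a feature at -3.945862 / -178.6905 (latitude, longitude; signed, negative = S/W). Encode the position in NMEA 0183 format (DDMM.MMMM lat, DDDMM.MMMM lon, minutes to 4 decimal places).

Latitude is negative → S; |value| = 3.945862
Latitude: fractional part 0.945862 → 56.751720 minutes
Longitude is negative → W; |value| = 178.690500
λ: fractional part 0.690500 → 41.430000 minutes

0356.7517,S / 17841.4300,W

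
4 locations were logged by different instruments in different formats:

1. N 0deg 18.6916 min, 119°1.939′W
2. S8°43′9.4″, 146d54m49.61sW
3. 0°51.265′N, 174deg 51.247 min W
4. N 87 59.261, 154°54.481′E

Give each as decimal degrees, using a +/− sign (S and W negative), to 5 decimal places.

Point 1:
  φ: 0 + 18.6916/60 = 0.311527
  N ⇒ keep positive
  λ: 119 + 1.939/60 = 119.032317
  W → negative
Point 2:
  φ: 8 + 43/60 + 9.4/3600 = 8.719278
  S ⇒ negate
  λ: 146 + 54/60 + 49.61/3600 = 146.913781
  W ⇒ negate
Point 3:
  φ: 0 + 51.265/60 = 0.854417
  N → positive
  λ: 51.247′ = 0.854117°; total 174.854117
  W → negative
Point 4:
  Latitude: 87 + 59.261/60 = 87.987683
  N → positive
  Longitude: 54.481′ = 0.908017°; total 154.908017
  E → positive

1. 0.31153, -119.03232
2. -8.71928, -146.91378
3. 0.85442, -174.85412
4. 87.98768, 154.90802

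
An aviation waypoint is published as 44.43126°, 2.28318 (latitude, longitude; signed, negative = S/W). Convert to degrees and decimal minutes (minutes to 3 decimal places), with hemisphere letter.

44° 25.876′ N, 2° 16.991′ E

Latitude: minutes = (44.431260 − 44) × 60 = 25.87560
Lon: fractional part 0.283180 → 16.99080 minutes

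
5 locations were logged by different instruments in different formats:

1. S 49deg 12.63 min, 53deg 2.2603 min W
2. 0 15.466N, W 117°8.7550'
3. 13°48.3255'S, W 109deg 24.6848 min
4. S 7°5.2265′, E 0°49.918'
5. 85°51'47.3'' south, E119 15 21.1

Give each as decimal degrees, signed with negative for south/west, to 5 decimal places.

Point 1:
  Lat: 12.63′ = 0.210500°; total 49.210500
  hemisphere S, so the sign is −
  Longitude: 2.2603′ = 0.037672°; total 53.037672
  W → negative
Point 2:
  Latitude: 15.466′ = 0.257767°; total 0.257767
  N ⇒ keep positive
  Longitude: 117 + 8.755/60 = 117.145917
  W → negative
Point 3:
  φ: 13 + 48.3255/60 = 13.805425
  hemisphere S, so the sign is −
  λ: 109 + 24.6848/60 = 109.411413
  W → negative
Point 4:
  Lat: 7 + 5.2265/60 = 7.087108
  hemisphere S, so the sign is −
  λ: 0 + 49.918/60 = 0.831967
  E → positive
Point 5:
  Latitude: 85° + 51/60 + 47.3/3600 = 85 + 0.850000 + 0.013139 = 85.863139
  S ⇒ negate
  Longitude: 119 + 15/60 + 21.1/3600 = 119.255861
  E ⇒ keep positive

1. -49.21050, -53.03767
2. 0.25777, -117.14592
3. -13.80543, -109.41141
4. -7.08711, 0.83197
5. -85.86314, 119.25586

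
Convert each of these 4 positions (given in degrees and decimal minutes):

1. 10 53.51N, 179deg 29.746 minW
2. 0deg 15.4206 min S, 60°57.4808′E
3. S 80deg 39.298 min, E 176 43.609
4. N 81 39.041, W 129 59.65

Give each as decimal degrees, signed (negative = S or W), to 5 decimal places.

Point 1:
  Lat: 10 + 53.51/60 = 10.891833
  N ⇒ keep positive
  λ: 179 + 29.746/60 = 179.495767
  W → negative
Point 2:
  Lat: 0 + 15.4206/60 = 0.257010
  S → negative
  Lon: 60 + 57.4808/60 = 60.958013
  E → positive
Point 3:
  φ: 39.298′ = 0.654967°; total 80.654967
  S → negative
  Longitude: 176 + 43.609/60 = 176.726817
  E ⇒ keep positive
Point 4:
  Lat: 81 + 39.041/60 = 81.650683
  N ⇒ keep positive
  Longitude: 129 + 59.65/60 = 129.994167
  hemisphere W, so the sign is −

1. 10.89183, -179.49577
2. -0.25701, 60.95801
3. -80.65497, 176.72682
4. 81.65068, -129.99417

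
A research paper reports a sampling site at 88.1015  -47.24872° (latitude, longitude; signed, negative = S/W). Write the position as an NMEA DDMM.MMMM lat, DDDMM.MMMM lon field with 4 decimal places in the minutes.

φ: fractional part 0.101500 → 6.090000 minutes
Longitude is negative → W; |value| = 47.248720
λ: minutes = (47.248720 − 47) × 60 = 14.923200

8806.0900,N / 04714.9232,W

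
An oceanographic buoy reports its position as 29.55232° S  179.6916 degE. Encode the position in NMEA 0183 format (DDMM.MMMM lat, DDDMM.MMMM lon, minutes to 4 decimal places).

Latitude: fractional part 0.552320 → 33.139200 minutes
Longitude: 179° + 0.691600 × 60 = 179° 41.496000′

2933.1392,S / 17941.4960,E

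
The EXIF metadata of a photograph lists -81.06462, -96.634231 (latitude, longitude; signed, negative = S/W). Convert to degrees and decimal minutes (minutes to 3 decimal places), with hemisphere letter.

81° 3.877′ S, 96° 38.054′ W

Latitude is negative → S; |value| = 81.064620
φ: minutes = (81.064620 − 81) × 60 = 3.87720
Longitude is negative → W; |value| = 96.634231
Lon: 96° + 0.634231 × 60 = 96° 38.05386′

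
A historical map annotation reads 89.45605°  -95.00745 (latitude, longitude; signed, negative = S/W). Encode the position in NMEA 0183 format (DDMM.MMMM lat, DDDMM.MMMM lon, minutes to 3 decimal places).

8927.363,N / 09500.447,W

Latitude: fractional part 0.456050 → 27.36300 minutes
Longitude is negative → W; |value| = 95.007450
Lon: fractional part 0.007450 → 0.44700 minutes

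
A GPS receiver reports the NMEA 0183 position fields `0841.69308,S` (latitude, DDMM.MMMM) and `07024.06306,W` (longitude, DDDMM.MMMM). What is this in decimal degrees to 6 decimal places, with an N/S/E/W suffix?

φ: degrees = first 2 digits = 8, minutes = 41.69308; 8 + 41.69308/60 = 8.6948847
Lon: degrees = first 3 digits = 70, minutes = 24.06306; 70 + 24.06306/60 = 70.4010510

8.694885° S, 70.401051° W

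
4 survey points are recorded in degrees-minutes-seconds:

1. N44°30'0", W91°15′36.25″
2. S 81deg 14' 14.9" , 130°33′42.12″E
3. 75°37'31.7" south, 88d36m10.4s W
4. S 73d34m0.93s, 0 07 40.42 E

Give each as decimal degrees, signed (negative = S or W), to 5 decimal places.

Point 1:
  Lat: 44° + 30/60 + 0/3600 = 44 + 0.500000 + 0.000000 = 44.500000
  N ⇒ keep positive
  Longitude: 91 + 15/60 + 36.25/3600 = 91.260069
  W ⇒ negate
Point 2:
  φ: 81 + 14/60 + 14.9/3600 = 81.237472
  S → negative
  λ: 130 + 33/60 + 42.12/3600 = 130.561700
  E ⇒ keep positive
Point 3:
  Latitude: 75° + 37/60 + 31.7/3600 = 75 + 0.616667 + 0.008806 = 75.625472
  S ⇒ negate
  Lon: 88° + 36/60 + 10.4/3600 = 88 + 0.600000 + 0.002889 = 88.602889
  W → negative
Point 4:
  Lat: 73° + 34/60 + 0.93/3600 = 73 + 0.566667 + 0.000258 = 73.566925
  S → negative
  Longitude: 7′ + 40.42″ = 7.67367′; 0 + 7.67367/60 = 0.127894
  E ⇒ keep positive

1. 44.50000, -91.26007
2. -81.23747, 130.56170
3. -75.62547, -88.60289
4. -73.56693, 0.12789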